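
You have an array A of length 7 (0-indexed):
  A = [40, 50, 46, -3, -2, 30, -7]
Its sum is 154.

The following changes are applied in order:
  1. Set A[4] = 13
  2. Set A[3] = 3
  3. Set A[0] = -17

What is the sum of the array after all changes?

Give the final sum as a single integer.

Answer: 118

Derivation:
Initial sum: 154
Change 1: A[4] -2 -> 13, delta = 15, sum = 169
Change 2: A[3] -3 -> 3, delta = 6, sum = 175
Change 3: A[0] 40 -> -17, delta = -57, sum = 118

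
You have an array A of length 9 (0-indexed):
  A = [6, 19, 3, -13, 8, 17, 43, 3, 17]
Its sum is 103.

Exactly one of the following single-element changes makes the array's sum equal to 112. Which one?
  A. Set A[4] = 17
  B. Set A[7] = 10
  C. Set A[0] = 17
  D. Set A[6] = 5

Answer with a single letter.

Option A: A[4] 8->17, delta=9, new_sum=103+(9)=112 <-- matches target
Option B: A[7] 3->10, delta=7, new_sum=103+(7)=110
Option C: A[0] 6->17, delta=11, new_sum=103+(11)=114
Option D: A[6] 43->5, delta=-38, new_sum=103+(-38)=65

Answer: A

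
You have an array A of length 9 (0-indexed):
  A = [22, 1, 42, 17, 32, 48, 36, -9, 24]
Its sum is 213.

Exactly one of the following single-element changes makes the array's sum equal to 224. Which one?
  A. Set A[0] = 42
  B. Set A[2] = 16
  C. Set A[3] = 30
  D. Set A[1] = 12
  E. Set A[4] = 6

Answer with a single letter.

Answer: D

Derivation:
Option A: A[0] 22->42, delta=20, new_sum=213+(20)=233
Option B: A[2] 42->16, delta=-26, new_sum=213+(-26)=187
Option C: A[3] 17->30, delta=13, new_sum=213+(13)=226
Option D: A[1] 1->12, delta=11, new_sum=213+(11)=224 <-- matches target
Option E: A[4] 32->6, delta=-26, new_sum=213+(-26)=187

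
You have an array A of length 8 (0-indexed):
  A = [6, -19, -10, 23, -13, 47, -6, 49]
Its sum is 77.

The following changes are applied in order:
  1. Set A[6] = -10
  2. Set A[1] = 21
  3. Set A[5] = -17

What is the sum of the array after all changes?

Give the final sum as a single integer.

Initial sum: 77
Change 1: A[6] -6 -> -10, delta = -4, sum = 73
Change 2: A[1] -19 -> 21, delta = 40, sum = 113
Change 3: A[5] 47 -> -17, delta = -64, sum = 49

Answer: 49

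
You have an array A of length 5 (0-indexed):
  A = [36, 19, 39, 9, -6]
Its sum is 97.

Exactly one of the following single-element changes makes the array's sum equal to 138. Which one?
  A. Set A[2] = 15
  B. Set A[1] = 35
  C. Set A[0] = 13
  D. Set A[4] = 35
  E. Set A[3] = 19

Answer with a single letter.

Answer: D

Derivation:
Option A: A[2] 39->15, delta=-24, new_sum=97+(-24)=73
Option B: A[1] 19->35, delta=16, new_sum=97+(16)=113
Option C: A[0] 36->13, delta=-23, new_sum=97+(-23)=74
Option D: A[4] -6->35, delta=41, new_sum=97+(41)=138 <-- matches target
Option E: A[3] 9->19, delta=10, new_sum=97+(10)=107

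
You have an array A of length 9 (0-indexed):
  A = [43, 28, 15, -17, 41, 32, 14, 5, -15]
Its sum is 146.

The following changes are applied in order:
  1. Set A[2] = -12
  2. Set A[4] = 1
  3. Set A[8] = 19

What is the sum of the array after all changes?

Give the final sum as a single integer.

Initial sum: 146
Change 1: A[2] 15 -> -12, delta = -27, sum = 119
Change 2: A[4] 41 -> 1, delta = -40, sum = 79
Change 3: A[8] -15 -> 19, delta = 34, sum = 113

Answer: 113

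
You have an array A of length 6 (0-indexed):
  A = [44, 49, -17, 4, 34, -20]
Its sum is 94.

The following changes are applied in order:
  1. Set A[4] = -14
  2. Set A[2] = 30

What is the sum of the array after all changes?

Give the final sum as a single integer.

Answer: 93

Derivation:
Initial sum: 94
Change 1: A[4] 34 -> -14, delta = -48, sum = 46
Change 2: A[2] -17 -> 30, delta = 47, sum = 93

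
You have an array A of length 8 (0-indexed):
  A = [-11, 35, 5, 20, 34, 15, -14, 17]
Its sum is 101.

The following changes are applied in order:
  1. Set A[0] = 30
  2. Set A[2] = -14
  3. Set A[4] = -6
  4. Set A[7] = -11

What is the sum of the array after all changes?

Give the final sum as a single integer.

Answer: 55

Derivation:
Initial sum: 101
Change 1: A[0] -11 -> 30, delta = 41, sum = 142
Change 2: A[2] 5 -> -14, delta = -19, sum = 123
Change 3: A[4] 34 -> -6, delta = -40, sum = 83
Change 4: A[7] 17 -> -11, delta = -28, sum = 55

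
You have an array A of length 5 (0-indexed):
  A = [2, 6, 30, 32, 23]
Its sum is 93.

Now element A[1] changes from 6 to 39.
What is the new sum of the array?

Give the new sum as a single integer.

Answer: 126

Derivation:
Old value at index 1: 6
New value at index 1: 39
Delta = 39 - 6 = 33
New sum = old_sum + delta = 93 + (33) = 126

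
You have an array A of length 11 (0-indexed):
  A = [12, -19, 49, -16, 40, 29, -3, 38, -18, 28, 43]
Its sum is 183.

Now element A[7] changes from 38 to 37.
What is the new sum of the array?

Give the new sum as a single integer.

Old value at index 7: 38
New value at index 7: 37
Delta = 37 - 38 = -1
New sum = old_sum + delta = 183 + (-1) = 182

Answer: 182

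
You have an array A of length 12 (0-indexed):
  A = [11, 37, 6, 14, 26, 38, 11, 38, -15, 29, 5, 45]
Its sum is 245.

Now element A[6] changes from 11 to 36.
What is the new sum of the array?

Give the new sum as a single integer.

Old value at index 6: 11
New value at index 6: 36
Delta = 36 - 11 = 25
New sum = old_sum + delta = 245 + (25) = 270

Answer: 270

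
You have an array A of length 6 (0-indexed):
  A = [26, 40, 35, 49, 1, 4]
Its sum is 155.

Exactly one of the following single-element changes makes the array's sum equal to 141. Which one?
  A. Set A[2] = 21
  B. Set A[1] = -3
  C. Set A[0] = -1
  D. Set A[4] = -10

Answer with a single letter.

Option A: A[2] 35->21, delta=-14, new_sum=155+(-14)=141 <-- matches target
Option B: A[1] 40->-3, delta=-43, new_sum=155+(-43)=112
Option C: A[0] 26->-1, delta=-27, new_sum=155+(-27)=128
Option D: A[4] 1->-10, delta=-11, new_sum=155+(-11)=144

Answer: A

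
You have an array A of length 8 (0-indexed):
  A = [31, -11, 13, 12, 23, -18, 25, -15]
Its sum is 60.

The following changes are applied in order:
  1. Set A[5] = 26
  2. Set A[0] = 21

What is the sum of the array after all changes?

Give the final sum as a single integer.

Answer: 94

Derivation:
Initial sum: 60
Change 1: A[5] -18 -> 26, delta = 44, sum = 104
Change 2: A[0] 31 -> 21, delta = -10, sum = 94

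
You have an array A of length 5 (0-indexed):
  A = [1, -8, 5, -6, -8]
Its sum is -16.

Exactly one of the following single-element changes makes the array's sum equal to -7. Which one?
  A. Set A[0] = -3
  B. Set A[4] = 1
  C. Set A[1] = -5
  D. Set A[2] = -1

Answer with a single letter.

Answer: B

Derivation:
Option A: A[0] 1->-3, delta=-4, new_sum=-16+(-4)=-20
Option B: A[4] -8->1, delta=9, new_sum=-16+(9)=-7 <-- matches target
Option C: A[1] -8->-5, delta=3, new_sum=-16+(3)=-13
Option D: A[2] 5->-1, delta=-6, new_sum=-16+(-6)=-22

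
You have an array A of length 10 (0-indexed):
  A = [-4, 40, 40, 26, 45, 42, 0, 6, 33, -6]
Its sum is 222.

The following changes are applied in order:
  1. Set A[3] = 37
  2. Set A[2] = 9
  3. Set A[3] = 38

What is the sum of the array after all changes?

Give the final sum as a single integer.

Answer: 203

Derivation:
Initial sum: 222
Change 1: A[3] 26 -> 37, delta = 11, sum = 233
Change 2: A[2] 40 -> 9, delta = -31, sum = 202
Change 3: A[3] 37 -> 38, delta = 1, sum = 203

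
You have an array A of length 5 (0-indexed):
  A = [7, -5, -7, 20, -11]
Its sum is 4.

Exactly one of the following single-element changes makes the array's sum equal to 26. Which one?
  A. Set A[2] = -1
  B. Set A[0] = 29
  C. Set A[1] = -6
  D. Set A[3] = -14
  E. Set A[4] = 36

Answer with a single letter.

Option A: A[2] -7->-1, delta=6, new_sum=4+(6)=10
Option B: A[0] 7->29, delta=22, new_sum=4+(22)=26 <-- matches target
Option C: A[1] -5->-6, delta=-1, new_sum=4+(-1)=3
Option D: A[3] 20->-14, delta=-34, new_sum=4+(-34)=-30
Option E: A[4] -11->36, delta=47, new_sum=4+(47)=51

Answer: B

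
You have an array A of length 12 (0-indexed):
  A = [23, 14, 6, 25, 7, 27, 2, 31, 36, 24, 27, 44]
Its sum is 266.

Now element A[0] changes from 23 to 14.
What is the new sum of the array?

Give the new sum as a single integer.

Old value at index 0: 23
New value at index 0: 14
Delta = 14 - 23 = -9
New sum = old_sum + delta = 266 + (-9) = 257

Answer: 257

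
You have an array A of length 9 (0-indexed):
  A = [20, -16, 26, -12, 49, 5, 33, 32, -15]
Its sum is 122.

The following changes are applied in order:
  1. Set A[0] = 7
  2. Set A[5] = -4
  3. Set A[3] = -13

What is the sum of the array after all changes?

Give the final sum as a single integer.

Initial sum: 122
Change 1: A[0] 20 -> 7, delta = -13, sum = 109
Change 2: A[5] 5 -> -4, delta = -9, sum = 100
Change 3: A[3] -12 -> -13, delta = -1, sum = 99

Answer: 99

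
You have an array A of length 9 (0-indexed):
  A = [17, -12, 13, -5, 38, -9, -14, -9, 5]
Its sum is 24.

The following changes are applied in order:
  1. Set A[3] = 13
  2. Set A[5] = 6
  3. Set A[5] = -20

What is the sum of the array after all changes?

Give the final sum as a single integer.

Initial sum: 24
Change 1: A[3] -5 -> 13, delta = 18, sum = 42
Change 2: A[5] -9 -> 6, delta = 15, sum = 57
Change 3: A[5] 6 -> -20, delta = -26, sum = 31

Answer: 31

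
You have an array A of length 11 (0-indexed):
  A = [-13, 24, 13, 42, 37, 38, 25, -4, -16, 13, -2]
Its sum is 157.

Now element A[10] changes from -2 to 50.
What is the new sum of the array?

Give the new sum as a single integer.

Answer: 209

Derivation:
Old value at index 10: -2
New value at index 10: 50
Delta = 50 - -2 = 52
New sum = old_sum + delta = 157 + (52) = 209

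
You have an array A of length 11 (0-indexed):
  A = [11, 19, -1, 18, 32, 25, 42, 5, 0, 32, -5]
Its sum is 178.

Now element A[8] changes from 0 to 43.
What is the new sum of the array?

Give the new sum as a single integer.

Old value at index 8: 0
New value at index 8: 43
Delta = 43 - 0 = 43
New sum = old_sum + delta = 178 + (43) = 221

Answer: 221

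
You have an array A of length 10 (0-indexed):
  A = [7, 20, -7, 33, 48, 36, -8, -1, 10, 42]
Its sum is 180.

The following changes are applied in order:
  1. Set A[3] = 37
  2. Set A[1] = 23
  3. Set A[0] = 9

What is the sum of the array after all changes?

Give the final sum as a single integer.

Answer: 189

Derivation:
Initial sum: 180
Change 1: A[3] 33 -> 37, delta = 4, sum = 184
Change 2: A[1] 20 -> 23, delta = 3, sum = 187
Change 3: A[0] 7 -> 9, delta = 2, sum = 189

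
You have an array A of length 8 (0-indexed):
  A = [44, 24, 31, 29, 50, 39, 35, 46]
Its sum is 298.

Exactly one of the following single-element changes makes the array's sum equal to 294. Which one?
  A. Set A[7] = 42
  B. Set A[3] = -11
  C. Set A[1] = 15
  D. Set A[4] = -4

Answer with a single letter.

Option A: A[7] 46->42, delta=-4, new_sum=298+(-4)=294 <-- matches target
Option B: A[3] 29->-11, delta=-40, new_sum=298+(-40)=258
Option C: A[1] 24->15, delta=-9, new_sum=298+(-9)=289
Option D: A[4] 50->-4, delta=-54, new_sum=298+(-54)=244

Answer: A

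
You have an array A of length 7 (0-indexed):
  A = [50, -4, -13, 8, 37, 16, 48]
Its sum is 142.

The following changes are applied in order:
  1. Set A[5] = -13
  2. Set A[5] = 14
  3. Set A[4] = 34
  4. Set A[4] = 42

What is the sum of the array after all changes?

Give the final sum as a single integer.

Initial sum: 142
Change 1: A[5] 16 -> -13, delta = -29, sum = 113
Change 2: A[5] -13 -> 14, delta = 27, sum = 140
Change 3: A[4] 37 -> 34, delta = -3, sum = 137
Change 4: A[4] 34 -> 42, delta = 8, sum = 145

Answer: 145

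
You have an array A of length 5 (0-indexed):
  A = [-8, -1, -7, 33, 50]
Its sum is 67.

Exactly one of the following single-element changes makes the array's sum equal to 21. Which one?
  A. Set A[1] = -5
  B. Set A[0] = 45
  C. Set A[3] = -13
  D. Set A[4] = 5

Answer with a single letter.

Option A: A[1] -1->-5, delta=-4, new_sum=67+(-4)=63
Option B: A[0] -8->45, delta=53, new_sum=67+(53)=120
Option C: A[3] 33->-13, delta=-46, new_sum=67+(-46)=21 <-- matches target
Option D: A[4] 50->5, delta=-45, new_sum=67+(-45)=22

Answer: C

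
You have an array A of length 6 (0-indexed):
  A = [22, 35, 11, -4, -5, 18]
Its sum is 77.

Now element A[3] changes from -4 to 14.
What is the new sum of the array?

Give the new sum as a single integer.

Answer: 95

Derivation:
Old value at index 3: -4
New value at index 3: 14
Delta = 14 - -4 = 18
New sum = old_sum + delta = 77 + (18) = 95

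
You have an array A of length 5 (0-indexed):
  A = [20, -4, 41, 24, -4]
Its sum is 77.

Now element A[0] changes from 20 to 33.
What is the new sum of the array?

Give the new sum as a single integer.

Old value at index 0: 20
New value at index 0: 33
Delta = 33 - 20 = 13
New sum = old_sum + delta = 77 + (13) = 90

Answer: 90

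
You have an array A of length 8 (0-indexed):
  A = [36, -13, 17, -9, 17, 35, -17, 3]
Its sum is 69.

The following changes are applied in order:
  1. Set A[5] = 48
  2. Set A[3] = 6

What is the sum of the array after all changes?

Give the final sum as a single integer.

Answer: 97

Derivation:
Initial sum: 69
Change 1: A[5] 35 -> 48, delta = 13, sum = 82
Change 2: A[3] -9 -> 6, delta = 15, sum = 97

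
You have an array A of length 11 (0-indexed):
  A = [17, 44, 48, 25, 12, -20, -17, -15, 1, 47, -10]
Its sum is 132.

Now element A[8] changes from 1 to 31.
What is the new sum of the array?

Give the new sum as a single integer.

Answer: 162

Derivation:
Old value at index 8: 1
New value at index 8: 31
Delta = 31 - 1 = 30
New sum = old_sum + delta = 132 + (30) = 162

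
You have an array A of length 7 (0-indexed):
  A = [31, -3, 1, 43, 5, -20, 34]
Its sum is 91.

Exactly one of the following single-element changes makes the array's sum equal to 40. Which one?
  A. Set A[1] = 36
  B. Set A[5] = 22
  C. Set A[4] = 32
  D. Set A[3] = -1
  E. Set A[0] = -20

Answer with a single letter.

Answer: E

Derivation:
Option A: A[1] -3->36, delta=39, new_sum=91+(39)=130
Option B: A[5] -20->22, delta=42, new_sum=91+(42)=133
Option C: A[4] 5->32, delta=27, new_sum=91+(27)=118
Option D: A[3] 43->-1, delta=-44, new_sum=91+(-44)=47
Option E: A[0] 31->-20, delta=-51, new_sum=91+(-51)=40 <-- matches target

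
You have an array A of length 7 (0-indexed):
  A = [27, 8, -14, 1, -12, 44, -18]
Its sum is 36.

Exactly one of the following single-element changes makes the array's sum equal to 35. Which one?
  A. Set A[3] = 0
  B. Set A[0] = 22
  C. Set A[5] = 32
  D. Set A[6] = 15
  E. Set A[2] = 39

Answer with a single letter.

Answer: A

Derivation:
Option A: A[3] 1->0, delta=-1, new_sum=36+(-1)=35 <-- matches target
Option B: A[0] 27->22, delta=-5, new_sum=36+(-5)=31
Option C: A[5] 44->32, delta=-12, new_sum=36+(-12)=24
Option D: A[6] -18->15, delta=33, new_sum=36+(33)=69
Option E: A[2] -14->39, delta=53, new_sum=36+(53)=89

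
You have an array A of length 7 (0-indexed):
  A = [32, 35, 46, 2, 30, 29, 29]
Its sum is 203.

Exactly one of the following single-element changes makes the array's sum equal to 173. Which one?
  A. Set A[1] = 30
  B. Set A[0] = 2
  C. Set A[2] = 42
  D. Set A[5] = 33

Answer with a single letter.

Option A: A[1] 35->30, delta=-5, new_sum=203+(-5)=198
Option B: A[0] 32->2, delta=-30, new_sum=203+(-30)=173 <-- matches target
Option C: A[2] 46->42, delta=-4, new_sum=203+(-4)=199
Option D: A[5] 29->33, delta=4, new_sum=203+(4)=207

Answer: B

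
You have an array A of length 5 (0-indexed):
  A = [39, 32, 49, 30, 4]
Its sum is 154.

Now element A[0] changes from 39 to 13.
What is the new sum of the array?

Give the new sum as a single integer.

Old value at index 0: 39
New value at index 0: 13
Delta = 13 - 39 = -26
New sum = old_sum + delta = 154 + (-26) = 128

Answer: 128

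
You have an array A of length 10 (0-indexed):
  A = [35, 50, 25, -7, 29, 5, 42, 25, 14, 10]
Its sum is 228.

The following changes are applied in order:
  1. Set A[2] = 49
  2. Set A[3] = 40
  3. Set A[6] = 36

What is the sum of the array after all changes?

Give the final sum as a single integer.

Answer: 293

Derivation:
Initial sum: 228
Change 1: A[2] 25 -> 49, delta = 24, sum = 252
Change 2: A[3] -7 -> 40, delta = 47, sum = 299
Change 3: A[6] 42 -> 36, delta = -6, sum = 293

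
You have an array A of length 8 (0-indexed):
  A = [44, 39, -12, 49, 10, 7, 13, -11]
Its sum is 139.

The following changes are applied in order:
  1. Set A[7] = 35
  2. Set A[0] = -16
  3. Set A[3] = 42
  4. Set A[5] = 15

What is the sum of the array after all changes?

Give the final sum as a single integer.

Initial sum: 139
Change 1: A[7] -11 -> 35, delta = 46, sum = 185
Change 2: A[0] 44 -> -16, delta = -60, sum = 125
Change 3: A[3] 49 -> 42, delta = -7, sum = 118
Change 4: A[5] 7 -> 15, delta = 8, sum = 126

Answer: 126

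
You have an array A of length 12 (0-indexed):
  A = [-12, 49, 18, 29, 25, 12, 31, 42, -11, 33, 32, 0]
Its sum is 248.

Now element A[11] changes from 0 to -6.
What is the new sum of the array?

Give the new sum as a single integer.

Old value at index 11: 0
New value at index 11: -6
Delta = -6 - 0 = -6
New sum = old_sum + delta = 248 + (-6) = 242

Answer: 242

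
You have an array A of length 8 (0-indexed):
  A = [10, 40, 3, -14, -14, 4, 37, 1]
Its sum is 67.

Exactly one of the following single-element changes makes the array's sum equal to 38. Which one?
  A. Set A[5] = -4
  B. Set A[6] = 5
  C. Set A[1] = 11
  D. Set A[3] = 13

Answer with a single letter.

Option A: A[5] 4->-4, delta=-8, new_sum=67+(-8)=59
Option B: A[6] 37->5, delta=-32, new_sum=67+(-32)=35
Option C: A[1] 40->11, delta=-29, new_sum=67+(-29)=38 <-- matches target
Option D: A[3] -14->13, delta=27, new_sum=67+(27)=94

Answer: C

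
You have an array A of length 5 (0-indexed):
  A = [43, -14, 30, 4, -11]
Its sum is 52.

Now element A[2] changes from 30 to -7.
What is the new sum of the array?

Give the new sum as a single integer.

Old value at index 2: 30
New value at index 2: -7
Delta = -7 - 30 = -37
New sum = old_sum + delta = 52 + (-37) = 15

Answer: 15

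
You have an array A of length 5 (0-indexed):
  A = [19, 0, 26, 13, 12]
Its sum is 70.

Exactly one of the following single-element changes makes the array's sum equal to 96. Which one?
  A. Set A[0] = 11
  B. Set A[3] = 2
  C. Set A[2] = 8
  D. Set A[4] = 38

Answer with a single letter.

Answer: D

Derivation:
Option A: A[0] 19->11, delta=-8, new_sum=70+(-8)=62
Option B: A[3] 13->2, delta=-11, new_sum=70+(-11)=59
Option C: A[2] 26->8, delta=-18, new_sum=70+(-18)=52
Option D: A[4] 12->38, delta=26, new_sum=70+(26)=96 <-- matches target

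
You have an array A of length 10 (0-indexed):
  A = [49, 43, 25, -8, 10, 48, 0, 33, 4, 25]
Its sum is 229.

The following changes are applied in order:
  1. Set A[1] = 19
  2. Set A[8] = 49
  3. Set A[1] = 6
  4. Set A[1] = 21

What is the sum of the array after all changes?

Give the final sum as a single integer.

Answer: 252

Derivation:
Initial sum: 229
Change 1: A[1] 43 -> 19, delta = -24, sum = 205
Change 2: A[8] 4 -> 49, delta = 45, sum = 250
Change 3: A[1] 19 -> 6, delta = -13, sum = 237
Change 4: A[1] 6 -> 21, delta = 15, sum = 252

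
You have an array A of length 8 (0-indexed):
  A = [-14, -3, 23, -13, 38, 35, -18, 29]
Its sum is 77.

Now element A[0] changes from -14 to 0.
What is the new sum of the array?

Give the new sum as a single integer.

Old value at index 0: -14
New value at index 0: 0
Delta = 0 - -14 = 14
New sum = old_sum + delta = 77 + (14) = 91

Answer: 91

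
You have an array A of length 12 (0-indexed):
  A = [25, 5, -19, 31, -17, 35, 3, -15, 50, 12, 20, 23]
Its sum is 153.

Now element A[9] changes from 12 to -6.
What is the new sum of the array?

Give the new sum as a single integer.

Answer: 135

Derivation:
Old value at index 9: 12
New value at index 9: -6
Delta = -6 - 12 = -18
New sum = old_sum + delta = 153 + (-18) = 135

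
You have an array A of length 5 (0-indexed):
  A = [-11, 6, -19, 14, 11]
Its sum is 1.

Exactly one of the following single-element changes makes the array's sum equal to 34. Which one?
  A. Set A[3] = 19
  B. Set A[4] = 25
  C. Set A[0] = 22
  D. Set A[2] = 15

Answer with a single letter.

Answer: C

Derivation:
Option A: A[3] 14->19, delta=5, new_sum=1+(5)=6
Option B: A[4] 11->25, delta=14, new_sum=1+(14)=15
Option C: A[0] -11->22, delta=33, new_sum=1+(33)=34 <-- matches target
Option D: A[2] -19->15, delta=34, new_sum=1+(34)=35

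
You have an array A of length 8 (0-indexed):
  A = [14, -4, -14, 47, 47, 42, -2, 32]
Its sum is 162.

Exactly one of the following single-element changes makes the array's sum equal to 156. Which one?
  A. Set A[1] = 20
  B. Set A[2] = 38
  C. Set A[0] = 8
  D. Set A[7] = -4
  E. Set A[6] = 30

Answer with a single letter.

Option A: A[1] -4->20, delta=24, new_sum=162+(24)=186
Option B: A[2] -14->38, delta=52, new_sum=162+(52)=214
Option C: A[0] 14->8, delta=-6, new_sum=162+(-6)=156 <-- matches target
Option D: A[7] 32->-4, delta=-36, new_sum=162+(-36)=126
Option E: A[6] -2->30, delta=32, new_sum=162+(32)=194

Answer: C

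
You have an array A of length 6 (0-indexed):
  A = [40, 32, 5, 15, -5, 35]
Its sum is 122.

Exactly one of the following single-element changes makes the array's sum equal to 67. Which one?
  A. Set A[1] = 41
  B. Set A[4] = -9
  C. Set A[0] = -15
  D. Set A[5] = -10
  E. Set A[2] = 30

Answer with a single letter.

Answer: C

Derivation:
Option A: A[1] 32->41, delta=9, new_sum=122+(9)=131
Option B: A[4] -5->-9, delta=-4, new_sum=122+(-4)=118
Option C: A[0] 40->-15, delta=-55, new_sum=122+(-55)=67 <-- matches target
Option D: A[5] 35->-10, delta=-45, new_sum=122+(-45)=77
Option E: A[2] 5->30, delta=25, new_sum=122+(25)=147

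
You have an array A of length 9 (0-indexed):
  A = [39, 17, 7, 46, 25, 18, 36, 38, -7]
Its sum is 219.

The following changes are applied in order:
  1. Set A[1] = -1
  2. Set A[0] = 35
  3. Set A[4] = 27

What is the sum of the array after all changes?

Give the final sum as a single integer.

Answer: 199

Derivation:
Initial sum: 219
Change 1: A[1] 17 -> -1, delta = -18, sum = 201
Change 2: A[0] 39 -> 35, delta = -4, sum = 197
Change 3: A[4] 25 -> 27, delta = 2, sum = 199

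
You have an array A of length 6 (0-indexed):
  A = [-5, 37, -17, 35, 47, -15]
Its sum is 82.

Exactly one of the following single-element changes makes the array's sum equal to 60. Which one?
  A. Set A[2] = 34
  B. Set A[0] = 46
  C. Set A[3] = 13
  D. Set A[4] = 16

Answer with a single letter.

Option A: A[2] -17->34, delta=51, new_sum=82+(51)=133
Option B: A[0] -5->46, delta=51, new_sum=82+(51)=133
Option C: A[3] 35->13, delta=-22, new_sum=82+(-22)=60 <-- matches target
Option D: A[4] 47->16, delta=-31, new_sum=82+(-31)=51

Answer: C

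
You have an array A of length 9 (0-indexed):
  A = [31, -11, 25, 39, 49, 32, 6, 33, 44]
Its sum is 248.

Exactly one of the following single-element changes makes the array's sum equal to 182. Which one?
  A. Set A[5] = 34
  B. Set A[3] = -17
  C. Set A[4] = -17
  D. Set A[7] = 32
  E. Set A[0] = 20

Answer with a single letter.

Answer: C

Derivation:
Option A: A[5] 32->34, delta=2, new_sum=248+(2)=250
Option B: A[3] 39->-17, delta=-56, new_sum=248+(-56)=192
Option C: A[4] 49->-17, delta=-66, new_sum=248+(-66)=182 <-- matches target
Option D: A[7] 33->32, delta=-1, new_sum=248+(-1)=247
Option E: A[0] 31->20, delta=-11, new_sum=248+(-11)=237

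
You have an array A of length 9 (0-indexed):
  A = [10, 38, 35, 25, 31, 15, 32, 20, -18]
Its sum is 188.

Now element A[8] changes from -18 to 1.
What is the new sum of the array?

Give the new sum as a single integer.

Answer: 207

Derivation:
Old value at index 8: -18
New value at index 8: 1
Delta = 1 - -18 = 19
New sum = old_sum + delta = 188 + (19) = 207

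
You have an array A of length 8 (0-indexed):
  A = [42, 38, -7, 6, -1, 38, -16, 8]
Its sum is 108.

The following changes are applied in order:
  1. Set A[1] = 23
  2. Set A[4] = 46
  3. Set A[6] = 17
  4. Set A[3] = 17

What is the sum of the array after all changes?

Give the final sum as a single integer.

Answer: 184

Derivation:
Initial sum: 108
Change 1: A[1] 38 -> 23, delta = -15, sum = 93
Change 2: A[4] -1 -> 46, delta = 47, sum = 140
Change 3: A[6] -16 -> 17, delta = 33, sum = 173
Change 4: A[3] 6 -> 17, delta = 11, sum = 184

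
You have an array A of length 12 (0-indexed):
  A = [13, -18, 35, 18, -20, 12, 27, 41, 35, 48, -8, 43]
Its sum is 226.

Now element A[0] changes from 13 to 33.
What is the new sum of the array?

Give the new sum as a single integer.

Old value at index 0: 13
New value at index 0: 33
Delta = 33 - 13 = 20
New sum = old_sum + delta = 226 + (20) = 246

Answer: 246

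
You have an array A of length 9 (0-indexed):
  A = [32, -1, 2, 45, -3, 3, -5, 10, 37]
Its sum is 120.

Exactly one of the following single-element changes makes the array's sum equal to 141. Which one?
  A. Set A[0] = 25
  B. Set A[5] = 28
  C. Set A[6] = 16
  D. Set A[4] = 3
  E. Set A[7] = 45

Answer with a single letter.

Answer: C

Derivation:
Option A: A[0] 32->25, delta=-7, new_sum=120+(-7)=113
Option B: A[5] 3->28, delta=25, new_sum=120+(25)=145
Option C: A[6] -5->16, delta=21, new_sum=120+(21)=141 <-- matches target
Option D: A[4] -3->3, delta=6, new_sum=120+(6)=126
Option E: A[7] 10->45, delta=35, new_sum=120+(35)=155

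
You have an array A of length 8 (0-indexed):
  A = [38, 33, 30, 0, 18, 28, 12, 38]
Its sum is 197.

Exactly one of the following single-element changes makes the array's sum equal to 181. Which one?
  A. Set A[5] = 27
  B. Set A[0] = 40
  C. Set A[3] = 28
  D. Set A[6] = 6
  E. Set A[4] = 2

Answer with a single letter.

Answer: E

Derivation:
Option A: A[5] 28->27, delta=-1, new_sum=197+(-1)=196
Option B: A[0] 38->40, delta=2, new_sum=197+(2)=199
Option C: A[3] 0->28, delta=28, new_sum=197+(28)=225
Option D: A[6] 12->6, delta=-6, new_sum=197+(-6)=191
Option E: A[4] 18->2, delta=-16, new_sum=197+(-16)=181 <-- matches target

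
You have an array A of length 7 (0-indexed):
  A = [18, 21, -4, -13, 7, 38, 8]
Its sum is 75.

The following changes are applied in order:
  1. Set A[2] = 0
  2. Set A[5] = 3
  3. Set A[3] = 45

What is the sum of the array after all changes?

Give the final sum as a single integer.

Answer: 102

Derivation:
Initial sum: 75
Change 1: A[2] -4 -> 0, delta = 4, sum = 79
Change 2: A[5] 38 -> 3, delta = -35, sum = 44
Change 3: A[3] -13 -> 45, delta = 58, sum = 102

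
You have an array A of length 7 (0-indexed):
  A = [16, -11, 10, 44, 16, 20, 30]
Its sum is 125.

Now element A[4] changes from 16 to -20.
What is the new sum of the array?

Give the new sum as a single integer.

Old value at index 4: 16
New value at index 4: -20
Delta = -20 - 16 = -36
New sum = old_sum + delta = 125 + (-36) = 89

Answer: 89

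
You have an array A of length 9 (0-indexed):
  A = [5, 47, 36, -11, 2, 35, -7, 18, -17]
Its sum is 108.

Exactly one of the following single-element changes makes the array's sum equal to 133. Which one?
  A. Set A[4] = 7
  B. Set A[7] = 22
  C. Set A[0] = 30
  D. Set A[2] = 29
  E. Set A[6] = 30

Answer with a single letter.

Option A: A[4] 2->7, delta=5, new_sum=108+(5)=113
Option B: A[7] 18->22, delta=4, new_sum=108+(4)=112
Option C: A[0] 5->30, delta=25, new_sum=108+(25)=133 <-- matches target
Option D: A[2] 36->29, delta=-7, new_sum=108+(-7)=101
Option E: A[6] -7->30, delta=37, new_sum=108+(37)=145

Answer: C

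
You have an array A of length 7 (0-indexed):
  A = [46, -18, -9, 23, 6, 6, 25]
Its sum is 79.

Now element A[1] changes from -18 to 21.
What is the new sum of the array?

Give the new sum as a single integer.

Old value at index 1: -18
New value at index 1: 21
Delta = 21 - -18 = 39
New sum = old_sum + delta = 79 + (39) = 118

Answer: 118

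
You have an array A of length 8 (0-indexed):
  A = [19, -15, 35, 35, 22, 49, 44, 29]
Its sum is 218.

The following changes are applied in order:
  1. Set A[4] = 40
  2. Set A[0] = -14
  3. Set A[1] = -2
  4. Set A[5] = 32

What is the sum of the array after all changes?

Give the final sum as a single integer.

Answer: 199

Derivation:
Initial sum: 218
Change 1: A[4] 22 -> 40, delta = 18, sum = 236
Change 2: A[0] 19 -> -14, delta = -33, sum = 203
Change 3: A[1] -15 -> -2, delta = 13, sum = 216
Change 4: A[5] 49 -> 32, delta = -17, sum = 199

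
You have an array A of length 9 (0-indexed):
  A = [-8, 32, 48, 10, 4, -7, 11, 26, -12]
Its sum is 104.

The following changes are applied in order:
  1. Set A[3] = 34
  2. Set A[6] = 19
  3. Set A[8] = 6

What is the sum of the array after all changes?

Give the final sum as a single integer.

Initial sum: 104
Change 1: A[3] 10 -> 34, delta = 24, sum = 128
Change 2: A[6] 11 -> 19, delta = 8, sum = 136
Change 3: A[8] -12 -> 6, delta = 18, sum = 154

Answer: 154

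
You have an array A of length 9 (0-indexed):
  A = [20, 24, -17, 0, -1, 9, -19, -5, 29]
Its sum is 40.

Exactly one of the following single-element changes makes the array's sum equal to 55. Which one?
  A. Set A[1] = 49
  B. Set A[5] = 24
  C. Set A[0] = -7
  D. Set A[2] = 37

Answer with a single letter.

Option A: A[1] 24->49, delta=25, new_sum=40+(25)=65
Option B: A[5] 9->24, delta=15, new_sum=40+(15)=55 <-- matches target
Option C: A[0] 20->-7, delta=-27, new_sum=40+(-27)=13
Option D: A[2] -17->37, delta=54, new_sum=40+(54)=94

Answer: B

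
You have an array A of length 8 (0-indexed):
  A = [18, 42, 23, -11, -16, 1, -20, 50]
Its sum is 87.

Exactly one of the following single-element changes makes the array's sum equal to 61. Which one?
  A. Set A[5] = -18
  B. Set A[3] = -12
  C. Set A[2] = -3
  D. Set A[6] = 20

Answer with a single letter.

Answer: C

Derivation:
Option A: A[5] 1->-18, delta=-19, new_sum=87+(-19)=68
Option B: A[3] -11->-12, delta=-1, new_sum=87+(-1)=86
Option C: A[2] 23->-3, delta=-26, new_sum=87+(-26)=61 <-- matches target
Option D: A[6] -20->20, delta=40, new_sum=87+(40)=127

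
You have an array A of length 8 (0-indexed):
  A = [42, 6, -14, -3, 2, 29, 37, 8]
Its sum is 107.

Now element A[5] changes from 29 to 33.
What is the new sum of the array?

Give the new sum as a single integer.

Answer: 111

Derivation:
Old value at index 5: 29
New value at index 5: 33
Delta = 33 - 29 = 4
New sum = old_sum + delta = 107 + (4) = 111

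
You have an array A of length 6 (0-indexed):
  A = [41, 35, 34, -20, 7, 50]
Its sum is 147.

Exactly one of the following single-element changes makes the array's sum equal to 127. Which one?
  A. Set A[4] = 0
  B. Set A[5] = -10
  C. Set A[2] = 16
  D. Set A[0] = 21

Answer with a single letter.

Option A: A[4] 7->0, delta=-7, new_sum=147+(-7)=140
Option B: A[5] 50->-10, delta=-60, new_sum=147+(-60)=87
Option C: A[2] 34->16, delta=-18, new_sum=147+(-18)=129
Option D: A[0] 41->21, delta=-20, new_sum=147+(-20)=127 <-- matches target

Answer: D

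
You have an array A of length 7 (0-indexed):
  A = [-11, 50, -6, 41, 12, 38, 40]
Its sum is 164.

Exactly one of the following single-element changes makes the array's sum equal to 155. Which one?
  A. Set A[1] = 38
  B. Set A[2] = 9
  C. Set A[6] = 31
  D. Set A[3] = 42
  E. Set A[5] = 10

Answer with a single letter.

Option A: A[1] 50->38, delta=-12, new_sum=164+(-12)=152
Option B: A[2] -6->9, delta=15, new_sum=164+(15)=179
Option C: A[6] 40->31, delta=-9, new_sum=164+(-9)=155 <-- matches target
Option D: A[3] 41->42, delta=1, new_sum=164+(1)=165
Option E: A[5] 38->10, delta=-28, new_sum=164+(-28)=136

Answer: C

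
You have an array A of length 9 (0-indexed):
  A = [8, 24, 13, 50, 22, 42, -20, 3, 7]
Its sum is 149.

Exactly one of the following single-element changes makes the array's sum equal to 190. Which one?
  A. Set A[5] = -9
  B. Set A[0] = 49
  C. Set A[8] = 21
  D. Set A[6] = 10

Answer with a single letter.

Answer: B

Derivation:
Option A: A[5] 42->-9, delta=-51, new_sum=149+(-51)=98
Option B: A[0] 8->49, delta=41, new_sum=149+(41)=190 <-- matches target
Option C: A[8] 7->21, delta=14, new_sum=149+(14)=163
Option D: A[6] -20->10, delta=30, new_sum=149+(30)=179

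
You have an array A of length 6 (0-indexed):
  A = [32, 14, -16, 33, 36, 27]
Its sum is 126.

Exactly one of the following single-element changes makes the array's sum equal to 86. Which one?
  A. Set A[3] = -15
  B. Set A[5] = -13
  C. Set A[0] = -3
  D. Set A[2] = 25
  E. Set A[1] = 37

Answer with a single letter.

Option A: A[3] 33->-15, delta=-48, new_sum=126+(-48)=78
Option B: A[5] 27->-13, delta=-40, new_sum=126+(-40)=86 <-- matches target
Option C: A[0] 32->-3, delta=-35, new_sum=126+(-35)=91
Option D: A[2] -16->25, delta=41, new_sum=126+(41)=167
Option E: A[1] 14->37, delta=23, new_sum=126+(23)=149

Answer: B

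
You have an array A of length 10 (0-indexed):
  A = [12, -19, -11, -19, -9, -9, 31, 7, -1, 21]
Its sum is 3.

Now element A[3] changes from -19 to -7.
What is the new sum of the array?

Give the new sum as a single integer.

Answer: 15

Derivation:
Old value at index 3: -19
New value at index 3: -7
Delta = -7 - -19 = 12
New sum = old_sum + delta = 3 + (12) = 15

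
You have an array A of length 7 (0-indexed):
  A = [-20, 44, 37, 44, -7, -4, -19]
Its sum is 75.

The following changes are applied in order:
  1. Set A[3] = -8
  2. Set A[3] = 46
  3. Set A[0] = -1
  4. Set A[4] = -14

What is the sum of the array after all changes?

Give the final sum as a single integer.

Answer: 89

Derivation:
Initial sum: 75
Change 1: A[3] 44 -> -8, delta = -52, sum = 23
Change 2: A[3] -8 -> 46, delta = 54, sum = 77
Change 3: A[0] -20 -> -1, delta = 19, sum = 96
Change 4: A[4] -7 -> -14, delta = -7, sum = 89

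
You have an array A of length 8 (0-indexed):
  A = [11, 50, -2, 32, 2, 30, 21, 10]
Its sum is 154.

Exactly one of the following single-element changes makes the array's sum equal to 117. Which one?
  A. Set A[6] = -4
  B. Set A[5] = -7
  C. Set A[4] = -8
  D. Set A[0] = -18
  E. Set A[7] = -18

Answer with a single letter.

Answer: B

Derivation:
Option A: A[6] 21->-4, delta=-25, new_sum=154+(-25)=129
Option B: A[5] 30->-7, delta=-37, new_sum=154+(-37)=117 <-- matches target
Option C: A[4] 2->-8, delta=-10, new_sum=154+(-10)=144
Option D: A[0] 11->-18, delta=-29, new_sum=154+(-29)=125
Option E: A[7] 10->-18, delta=-28, new_sum=154+(-28)=126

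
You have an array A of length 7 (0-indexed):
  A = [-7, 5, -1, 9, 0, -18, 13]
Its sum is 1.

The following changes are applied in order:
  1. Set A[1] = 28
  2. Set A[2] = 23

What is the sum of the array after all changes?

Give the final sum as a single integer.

Answer: 48

Derivation:
Initial sum: 1
Change 1: A[1] 5 -> 28, delta = 23, sum = 24
Change 2: A[2] -1 -> 23, delta = 24, sum = 48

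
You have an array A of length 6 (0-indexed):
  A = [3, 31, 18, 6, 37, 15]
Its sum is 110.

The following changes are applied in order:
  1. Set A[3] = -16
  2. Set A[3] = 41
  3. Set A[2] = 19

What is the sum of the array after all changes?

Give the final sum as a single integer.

Answer: 146

Derivation:
Initial sum: 110
Change 1: A[3] 6 -> -16, delta = -22, sum = 88
Change 2: A[3] -16 -> 41, delta = 57, sum = 145
Change 3: A[2] 18 -> 19, delta = 1, sum = 146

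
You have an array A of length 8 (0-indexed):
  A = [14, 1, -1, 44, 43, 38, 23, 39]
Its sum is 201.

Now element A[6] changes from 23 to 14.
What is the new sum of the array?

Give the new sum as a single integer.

Old value at index 6: 23
New value at index 6: 14
Delta = 14 - 23 = -9
New sum = old_sum + delta = 201 + (-9) = 192

Answer: 192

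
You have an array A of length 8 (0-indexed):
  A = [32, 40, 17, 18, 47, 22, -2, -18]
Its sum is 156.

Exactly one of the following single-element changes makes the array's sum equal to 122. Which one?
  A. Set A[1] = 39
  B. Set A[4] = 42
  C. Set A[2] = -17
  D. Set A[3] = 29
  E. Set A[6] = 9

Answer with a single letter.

Answer: C

Derivation:
Option A: A[1] 40->39, delta=-1, new_sum=156+(-1)=155
Option B: A[4] 47->42, delta=-5, new_sum=156+(-5)=151
Option C: A[2] 17->-17, delta=-34, new_sum=156+(-34)=122 <-- matches target
Option D: A[3] 18->29, delta=11, new_sum=156+(11)=167
Option E: A[6] -2->9, delta=11, new_sum=156+(11)=167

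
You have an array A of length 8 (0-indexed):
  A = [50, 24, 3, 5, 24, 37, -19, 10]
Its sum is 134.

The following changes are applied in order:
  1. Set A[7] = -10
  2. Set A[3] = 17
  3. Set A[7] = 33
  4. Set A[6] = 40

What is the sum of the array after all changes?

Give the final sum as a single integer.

Answer: 228

Derivation:
Initial sum: 134
Change 1: A[7] 10 -> -10, delta = -20, sum = 114
Change 2: A[3] 5 -> 17, delta = 12, sum = 126
Change 3: A[7] -10 -> 33, delta = 43, sum = 169
Change 4: A[6] -19 -> 40, delta = 59, sum = 228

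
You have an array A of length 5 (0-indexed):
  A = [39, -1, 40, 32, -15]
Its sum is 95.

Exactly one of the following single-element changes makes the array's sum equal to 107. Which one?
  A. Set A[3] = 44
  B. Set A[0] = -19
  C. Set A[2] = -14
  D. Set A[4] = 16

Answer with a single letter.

Answer: A

Derivation:
Option A: A[3] 32->44, delta=12, new_sum=95+(12)=107 <-- matches target
Option B: A[0] 39->-19, delta=-58, new_sum=95+(-58)=37
Option C: A[2] 40->-14, delta=-54, new_sum=95+(-54)=41
Option D: A[4] -15->16, delta=31, new_sum=95+(31)=126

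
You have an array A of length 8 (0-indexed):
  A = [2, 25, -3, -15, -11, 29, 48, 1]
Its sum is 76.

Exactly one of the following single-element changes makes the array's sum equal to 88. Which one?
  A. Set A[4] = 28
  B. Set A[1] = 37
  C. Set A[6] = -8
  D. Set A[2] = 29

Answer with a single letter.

Option A: A[4] -11->28, delta=39, new_sum=76+(39)=115
Option B: A[1] 25->37, delta=12, new_sum=76+(12)=88 <-- matches target
Option C: A[6] 48->-8, delta=-56, new_sum=76+(-56)=20
Option D: A[2] -3->29, delta=32, new_sum=76+(32)=108

Answer: B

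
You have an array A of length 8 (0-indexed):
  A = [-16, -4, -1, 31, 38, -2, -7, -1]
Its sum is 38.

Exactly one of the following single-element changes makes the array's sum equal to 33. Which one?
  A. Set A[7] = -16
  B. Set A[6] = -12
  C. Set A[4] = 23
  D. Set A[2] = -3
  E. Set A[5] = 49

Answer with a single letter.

Answer: B

Derivation:
Option A: A[7] -1->-16, delta=-15, new_sum=38+(-15)=23
Option B: A[6] -7->-12, delta=-5, new_sum=38+(-5)=33 <-- matches target
Option C: A[4] 38->23, delta=-15, new_sum=38+(-15)=23
Option D: A[2] -1->-3, delta=-2, new_sum=38+(-2)=36
Option E: A[5] -2->49, delta=51, new_sum=38+(51)=89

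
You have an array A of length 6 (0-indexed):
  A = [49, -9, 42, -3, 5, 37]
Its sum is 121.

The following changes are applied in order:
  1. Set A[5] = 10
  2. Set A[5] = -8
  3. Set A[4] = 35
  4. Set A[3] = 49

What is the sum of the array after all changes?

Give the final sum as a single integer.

Initial sum: 121
Change 1: A[5] 37 -> 10, delta = -27, sum = 94
Change 2: A[5] 10 -> -8, delta = -18, sum = 76
Change 3: A[4] 5 -> 35, delta = 30, sum = 106
Change 4: A[3] -3 -> 49, delta = 52, sum = 158

Answer: 158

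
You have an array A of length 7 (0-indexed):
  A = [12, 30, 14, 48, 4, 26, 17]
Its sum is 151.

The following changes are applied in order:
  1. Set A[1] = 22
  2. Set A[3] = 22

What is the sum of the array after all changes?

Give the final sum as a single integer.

Initial sum: 151
Change 1: A[1] 30 -> 22, delta = -8, sum = 143
Change 2: A[3] 48 -> 22, delta = -26, sum = 117

Answer: 117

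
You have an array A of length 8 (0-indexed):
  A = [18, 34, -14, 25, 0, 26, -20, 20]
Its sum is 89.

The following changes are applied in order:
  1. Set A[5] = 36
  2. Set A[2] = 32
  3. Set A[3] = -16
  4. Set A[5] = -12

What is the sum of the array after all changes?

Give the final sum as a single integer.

Initial sum: 89
Change 1: A[5] 26 -> 36, delta = 10, sum = 99
Change 2: A[2] -14 -> 32, delta = 46, sum = 145
Change 3: A[3] 25 -> -16, delta = -41, sum = 104
Change 4: A[5] 36 -> -12, delta = -48, sum = 56

Answer: 56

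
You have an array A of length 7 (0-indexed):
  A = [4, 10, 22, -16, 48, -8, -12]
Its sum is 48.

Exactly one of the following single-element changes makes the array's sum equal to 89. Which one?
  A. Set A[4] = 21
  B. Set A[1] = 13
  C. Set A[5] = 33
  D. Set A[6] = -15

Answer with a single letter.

Answer: C

Derivation:
Option A: A[4] 48->21, delta=-27, new_sum=48+(-27)=21
Option B: A[1] 10->13, delta=3, new_sum=48+(3)=51
Option C: A[5] -8->33, delta=41, new_sum=48+(41)=89 <-- matches target
Option D: A[6] -12->-15, delta=-3, new_sum=48+(-3)=45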